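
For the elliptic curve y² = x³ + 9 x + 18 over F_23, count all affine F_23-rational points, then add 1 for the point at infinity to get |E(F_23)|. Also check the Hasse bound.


Affine points = {(0, 8), (0, 15), (3, 7), (3, 16), (4, 7), (4, 16), (5, 2), (5, 21), (6, 9), (6, 14), (8, 2), (8, 21), (9, 0), (10, 2), (10, 21), (13, 3), (13, 20), (14, 6), (14, 17), (15, 3), (15, 20), (16, 7), (16, 16), (17, 1), (17, 22), (18, 3), (18, 20), (22, 10), (22, 13)}; affine count = 29; |E(F_23)| = 30.

Discriminant check: Δ ∝ 4a³ + 27b² = 4·9³ + 27·18² = 4·729 + 27·324 ≡ 3 (mod 23). Nonzero ⇒ E is nonsingular.
For each x ∈ F_23, compute rhs = x³ + 9·x + 18 mod 23, then count y ∈ F_23 with y² ≡ rhs.
  x = 0: rhs = 18, matching y values: 8, 15 (2 points).
  x = 1: rhs = 5, matching y values: none (0 points).
  x = 2: rhs = 21, matching y values: none (0 points).
  x = 3: rhs = 3, matching y values: 7, 16 (2 points).
  x = 4: rhs = 3, matching y values: 7, 16 (2 points).
  x = 5: rhs = 4, matching y values: 2, 21 (2 points).
  x = 6: rhs = 12, matching y values: 9, 14 (2 points).
  x = 7: rhs = 10, matching y values: none (0 points).
  x = 8: rhs = 4, matching y values: 2, 21 (2 points).
  x = 9: rhs = 0, matching y values: 0 (1 points).
  x = 10: rhs = 4, matching y values: 2, 21 (2 points).
  x = 11: rhs = 22, matching y values: none (0 points).
  x = 12: rhs = 14, matching y values: none (0 points).
  x = 13: rhs = 9, matching y values: 3, 20 (2 points).
  x = 14: rhs = 13, matching y values: 6, 17 (2 points).
  x = 15: rhs = 9, matching y values: 3, 20 (2 points).
  x = 16: rhs = 3, matching y values: 7, 16 (2 points).
  x = 17: rhs = 1, matching y values: 1, 22 (2 points).
  x = 18: rhs = 9, matching y values: 3, 20 (2 points).
  x = 19: rhs = 10, matching y values: none (0 points).
  x = 20: rhs = 10, matching y values: none (0 points).
  x = 21: rhs = 15, matching y values: none (0 points).
  x = 22: rhs = 8, matching y values: 10, 13 (2 points).
Total affine count: 29.
Full point count |E(F_23)| = 29 + 1 = 30.
Hasse bound: |30 − (23+1)| = |6| = 6 ≤ 2√23 ≈ 9.5917 ✓.


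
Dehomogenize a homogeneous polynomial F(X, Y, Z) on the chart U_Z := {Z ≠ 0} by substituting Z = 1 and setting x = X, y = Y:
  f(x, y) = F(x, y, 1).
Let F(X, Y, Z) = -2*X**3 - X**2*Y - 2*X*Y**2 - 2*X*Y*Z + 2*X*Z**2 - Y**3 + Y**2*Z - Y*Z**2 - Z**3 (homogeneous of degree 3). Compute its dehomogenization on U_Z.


f(x, y) = -2*x**3 - x**2*y - 2*x*y**2 - 2*x*y + 2*x - y**3 + y**2 - y - 1

On U_Z we set Z = 1. Each monomial c·X^i·Y^j·Z^k in F becomes c·x^i·y^j·1^k = c·x^i·y^j.
Substituting Z = 1: F(X, Y, 1) = -2*x**3 - x**2*y - 2*x*y**2 - 2*x*y + 2*x - y**3 + y**2 - y - 1.
Note: deg(f) ≤ deg(F) = 3; strict inequality happens when F is divisible by Z (lost terms).


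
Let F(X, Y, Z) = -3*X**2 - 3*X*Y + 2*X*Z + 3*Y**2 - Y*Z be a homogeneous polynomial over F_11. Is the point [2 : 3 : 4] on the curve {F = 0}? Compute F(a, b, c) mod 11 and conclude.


F(2,3,4) ≡ 1 (mod 11); P is NOT on the curve.

Evaluate F(2, 3, 4) term-by-term (mod 11).
  -3*X**2 ↦ -3·4·1·1 = -12
  -3*X*Y ↦ -3·2·3·1 = -18
  2*X*Z ↦ 2·2·1·4 = 16
  3*Y**2 ↦ 3·1·9·1 = 27
  -Y*Z ↦ -1·1·3·4 = -12
Sum: F(2, 3, 4) = (-12) + (-18) + (16) + (27) + (-12) = 1.
Reducing mod 11: 1 ≡ 1 (mod 11).
Since F(a, b, c) ≡ 1 ≠ 0 (mod 11), P does NOT lie on the curve.


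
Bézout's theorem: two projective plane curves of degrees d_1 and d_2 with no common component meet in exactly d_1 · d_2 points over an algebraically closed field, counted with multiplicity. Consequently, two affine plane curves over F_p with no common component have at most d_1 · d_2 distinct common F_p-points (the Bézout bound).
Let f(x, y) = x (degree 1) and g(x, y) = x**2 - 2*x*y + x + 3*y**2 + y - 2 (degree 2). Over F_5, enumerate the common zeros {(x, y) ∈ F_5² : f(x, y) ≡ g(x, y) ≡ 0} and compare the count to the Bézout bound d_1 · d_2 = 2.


Common zeros: {(0, 4)}; count = 1; Bézout bound = 2.

deg(f) = 1, deg(g) = 2, so Bézout bound = 2.
Scan x ∈ F_5. For each x, list the y ∈ F_5 with f(x, y) ≡ 0 and those with g(x, y) ≡ 0 (mod 5); the common zeros in that column are the intersection.
  x = 0: f ≡ 0 at y ∈ {0, 1, 2, 3, 4}; g ≡ 0 at y ∈ {4}; common: {4}.
  x = 1: f ≡ 0 at y ∈ ∅; g ≡ 0 at y ∈ {0, 2}; common: ∅.
  x = 2: f ≡ 0 at y ∈ ∅; g ≡ 0 at y ∈ {2, 4}; common: ∅.
  x = 3: f ≡ 0 at y ∈ ∅; g ≡ 0 at y ∈ {0}; common: ∅.
  x = 4: f ≡ 0 at y ∈ ∅; g ≡ 0 at y ∈ ∅; common: ∅.
Collecting: common zeros = {(0, 4)}, so the count is 1.
Comparison with the Bézout bound: 1 ≤ 2 = deg(f)·deg(g), as expected for curves with no common component (the affine F_5-count falls short of the bound because intersections may lie at infinity, over extension fields, or carry multiplicity).


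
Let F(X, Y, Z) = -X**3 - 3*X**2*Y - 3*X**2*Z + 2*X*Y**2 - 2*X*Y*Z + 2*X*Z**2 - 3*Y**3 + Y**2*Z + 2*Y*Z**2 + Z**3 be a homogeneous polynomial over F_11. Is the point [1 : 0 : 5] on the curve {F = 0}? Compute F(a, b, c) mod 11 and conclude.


F(1,0,5) ≡ 5 (mod 11); P is NOT on the curve.

Evaluate F(1, 0, 5) term-by-term (mod 11).
  -X**3 ↦ -1·1·1·1 = -1
  -3*X**2*Y ↦ -3·1·0·1 = 0
  -3*X**2*Z ↦ -3·1·1·5 = -15
  2*X*Y**2 ↦ 2·1·0·1 = 0
  -2*X*Y*Z ↦ -2·1·0·5 = 0
  2*X*Z**2 ↦ 2·1·1·25 = 50
  -3*Y**3 ↦ -3·1·0·1 = 0
  Y**2*Z ↦ 1·1·0·5 = 0
  2*Y*Z**2 ↦ 2·1·0·25 = 0
  Z**3 ↦ 1·1·1·125 = 125
Sum: F(1, 0, 5) = (-1) + (0) + (-15) + (0) + (0) + (50) + (0) + (0) + (0) + (125) = 159.
Reducing mod 11: 159 ≡ 5 (mod 11).
Since F(a, b, c) ≡ 5 ≠ 0 (mod 11), P does NOT lie on the curve.


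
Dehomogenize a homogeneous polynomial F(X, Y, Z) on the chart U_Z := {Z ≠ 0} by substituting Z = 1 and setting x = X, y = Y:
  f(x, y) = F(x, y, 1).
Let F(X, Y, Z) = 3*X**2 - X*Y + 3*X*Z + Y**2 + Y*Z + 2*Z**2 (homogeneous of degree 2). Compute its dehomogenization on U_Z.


f(x, y) = 3*x**2 - x*y + 3*x + y**2 + y + 2

On U_Z we set Z = 1. Each monomial c·X^i·Y^j·Z^k in F becomes c·x^i·y^j·1^k = c·x^i·y^j.
Substituting Z = 1: F(X, Y, 1) = 3*x**2 - x*y + 3*x + y**2 + y + 2.
Note: deg(f) ≤ deg(F) = 2; strict inequality happens when F is divisible by Z (lost terms).


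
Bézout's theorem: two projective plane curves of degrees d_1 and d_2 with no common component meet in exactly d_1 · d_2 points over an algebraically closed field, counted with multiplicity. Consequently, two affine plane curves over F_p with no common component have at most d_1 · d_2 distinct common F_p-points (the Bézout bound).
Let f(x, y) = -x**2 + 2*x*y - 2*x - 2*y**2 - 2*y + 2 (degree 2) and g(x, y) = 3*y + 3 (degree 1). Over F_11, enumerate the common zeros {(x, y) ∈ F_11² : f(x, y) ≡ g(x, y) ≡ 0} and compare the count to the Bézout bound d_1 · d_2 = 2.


Common zeros: ∅; count = 0; Bézout bound = 2.

deg(f) = 2, deg(g) = 1, so Bézout bound = 2.
Scan x ∈ F_11. For each x, list the y ∈ F_11 with f(x, y) ≡ 0 and those with g(x, y) ≡ 0 (mod 11); the common zeros in that column are the intersection.
  x = 0: f ≡ 0 at y ∈ {3, 7}; g ≡ 0 at y ∈ {10}; common: ∅.
  x = 1: f ≡ 0 at y ∈ {4, 7}; g ≡ 0 at y ∈ {10}; common: ∅.
  x = 2: f ≡ 0 at y ∈ {6}; g ≡ 0 at y ∈ {10}; common: ∅.
  x = 3: f ≡ 0 at y ∈ {1}; g ≡ 0 at y ∈ {10}; common: ∅.
  x = 4: f ≡ 0 at y ∈ {0, 3}; g ≡ 0 at y ∈ {10}; common: ∅.
  x = 5: f ≡ 0 at y ∈ {0, 4}; g ≡ 0 at y ∈ {10}; common: ∅.
  x = 6: f ≡ 0 at y ∈ ∅; g ≡ 0 at y ∈ {10}; common: ∅.
  x = 7: f ≡ 0 at y ∈ ∅; g ≡ 0 at y ∈ {10}; common: ∅.
  x = 8: f ≡ 0 at y ∈ {1, 6}; g ≡ 0 at y ∈ {10}; common: ∅.
  x = 9: f ≡ 0 at y ∈ ∅; g ≡ 0 at y ∈ {10}; common: ∅.
  x = 10: f ≡ 0 at y ∈ ∅; g ≡ 0 at y ∈ {10}; common: ∅.
Collecting: common zeros = ∅, so the count is 0.
Comparison with the Bézout bound: 0 ≤ 2 = deg(f)·deg(g), as expected for curves with no common component (the affine F_11-count falls short of the bound because intersections may lie at infinity, over extension fields, or carry multiplicity).


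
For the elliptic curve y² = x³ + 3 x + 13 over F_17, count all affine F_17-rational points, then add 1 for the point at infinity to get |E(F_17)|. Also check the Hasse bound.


Affine points = {(0, 8), (0, 9), (1, 0), (3, 7), (3, 10), (4, 2), (4, 15), (5, 0), (6, 3), (6, 14), (9, 2), (9, 15), (11, 0), (12, 3), (12, 14), (15, 4), (15, 13), (16, 3), (16, 14)}; affine count = 19; |E(F_17)| = 20.

Discriminant check: Δ ∝ 4a³ + 27b² = 4·3³ + 27·13² = 4·27 + 27·169 ≡ 13 (mod 17). Nonzero ⇒ E is nonsingular.
For each x ∈ F_17, compute rhs = x³ + 3·x + 13 mod 17, then count y ∈ F_17 with y² ≡ rhs.
  x = 0: rhs = 13, matching y values: 8, 9 (2 points).
  x = 1: rhs = 0, matching y values: 0 (1 points).
  x = 2: rhs = 10, matching y values: none (0 points).
  x = 3: rhs = 15, matching y values: 7, 10 (2 points).
  x = 4: rhs = 4, matching y values: 2, 15 (2 points).
  x = 5: rhs = 0, matching y values: 0 (1 points).
  x = 6: rhs = 9, matching y values: 3, 14 (2 points).
  x = 7: rhs = 3, matching y values: none (0 points).
  x = 8: rhs = 5, matching y values: none (0 points).
  x = 9: rhs = 4, matching y values: 2, 15 (2 points).
  x = 10: rhs = 6, matching y values: none (0 points).
  x = 11: rhs = 0, matching y values: 0 (1 points).
  x = 12: rhs = 9, matching y values: 3, 14 (2 points).
  x = 13: rhs = 5, matching y values: none (0 points).
  x = 14: rhs = 11, matching y values: none (0 points).
  x = 15: rhs = 16, matching y values: 4, 13 (2 points).
  x = 16: rhs = 9, matching y values: 3, 14 (2 points).
Total affine count: 19.
Full point count |E(F_17)| = 19 + 1 = 20.
Hasse bound: |20 − (17+1)| = |2| = 2 ≤ 2√17 ≈ 8.2462 ✓.


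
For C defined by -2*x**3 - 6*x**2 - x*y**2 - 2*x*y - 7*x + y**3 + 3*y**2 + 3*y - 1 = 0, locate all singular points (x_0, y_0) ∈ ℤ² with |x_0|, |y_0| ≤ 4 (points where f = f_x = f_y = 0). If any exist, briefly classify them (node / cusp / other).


Singular points: {(-1, -1)}; classification: cusp.

Compute partial derivatives:
  f_x = -6*x**2 - 12*x - y**2 - 2*y - 7.
  f_y = -2*x*y - 2*x + 3*y**2 + 6*y + 3.
Scan x_0 ∈ {−4, ..., 4}. For each x_0, f_y(x_0, y) is a polynomial in y; find its integer roots y ∈ {−4, ..., 4}, then test f_x and f at those candidates.
  x = -4: f_y(-4, y) = 3*y**2 + 14*y + 11; vanishes at y ∈ {-1}. (-4, -1): f_x = -54 ≠ 0.
  x = -3: f_y(-3, y) = 3*y**2 + 12*y + 9; vanishes at y ∈ {-3, -1}. (-3, -3): f_x = -28 ≠ 0; (-3, -1): f_x = -24 ≠ 0.
  x = -2: f_y(-2, y) = 3*y**2 + 10*y + 7; vanishes at y ∈ {-1}. (-2, -1): f_x = -6 ≠ 0.
  x = -1: f_y(-1, y) = 3*y**2 + 8*y + 5; vanishes at y ∈ {-1}. (-1, -1): f_x = 0, f = 0 — SINGULAR.
  x = 0: f_y(0, y) = 3*y**2 + 6*y + 3; vanishes at y ∈ {-1}. (0, -1): f_x = -6 ≠ 0.
  x = 1: f_y(1, y) = 3*y**2 + 4*y + 1; vanishes at y ∈ {-1}. (1, -1): f_x = -24 ≠ 0.
  x = 2: f_y(2, y) = 3*y**2 + 2*y - 1; vanishes at y ∈ {-1}. (2, -1): f_x = -54 ≠ 0.
  x = 3: f_y(3, y) = 3*y**2 - 3; vanishes at y ∈ {-1, 1}. (3, -1): f_x = -96 ≠ 0; (3, 1): f_x = -100 ≠ 0.
  x = 4: f_y(4, y) = 3*y**2 - 2*y - 5; vanishes at y ∈ {-1}. (4, -1): f_x = -150 ≠ 0.
Only singular point on the grid: (-1, -1).
Classify: substitute x = -1 + u, y = -1 + v and expand: f = -2*u**3 - u*v**2 + v**3 + v**2.
No constant or linear terms (consistent with a singular point). Quadratic part: v**2. Cubic part: -2*u**3 - u*v**2 + v**3.
The quadratic part v**2 is a perfect square, so there is a single (double) tangent line v = 0, i.e. y = -1. Restricting the cubic part to that line (v = 0) leaves -2*u**3 ≠ 0, so f is not divisible by v and the branch is v² ≈ 2*u**3 to lowest order — this is a cusp.
Classification: cusp.


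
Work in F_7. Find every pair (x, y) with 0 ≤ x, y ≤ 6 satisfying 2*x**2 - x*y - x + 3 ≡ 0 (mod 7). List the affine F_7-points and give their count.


Affine F_7-points: {(1, 4), (2, 1), (3, 6), (4, 6), (5, 4), (6, 1)}; count = 6.

For each of the 49 pairs (x, y) ∈ F_7², evaluate f(x, y) mod 7. Record the zeros.
  x = 0: [0↦3, 1↦3, 2↦3, 3↦3, 4↦3, 5↦3, 6↦3]  zeros at y ∈ ∅
  x = 1: [0↦4, 1↦3, 2↦2, 3↦1, 4↦0, 5↦6, 6↦5]  zeros at y ∈ {4}
  x = 2: [0↦2, 1↦0, 2↦5, 3↦3, 4↦1, 5↦6, 6↦4]  zeros at y ∈ {1}
  x = 3: [0↦4, 1↦1, 2↦5, 3↦2, 4↦6, 5↦3, 6↦0]  zeros at y ∈ {6}
  x = 4: [0↦3, 1↦6, 2↦2, 3↦5, 4↦1, 5↦4, 6↦0]  zeros at y ∈ {6}
  x = 5: [0↦6, 1↦1, 2↦3, 3↦5, 4↦0, 5↦2, 6↦4]  zeros at y ∈ {4}
  x = 6: [0↦6, 1↦0, 2↦1, 3↦2, 4↦3, 5↦4, 6↦5]  zeros at y ∈ {1}
Collecting zeros: affine points = {(1, 4), (2, 1), (3, 6), (4, 6), (5, 4), (6, 1)}.
Total count |C(F_7)_aff| = 6.


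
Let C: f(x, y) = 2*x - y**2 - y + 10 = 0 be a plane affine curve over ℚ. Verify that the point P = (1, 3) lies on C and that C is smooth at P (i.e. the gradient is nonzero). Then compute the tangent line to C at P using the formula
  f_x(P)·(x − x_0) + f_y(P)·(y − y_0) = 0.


Tangent line at P: 2*x - 7*y + 19 = 0.

Step 1: f(1, 3) = 0, so P lies on C.
Step 2: partial derivatives
  f_x(x, y) = 2, f_y(x, y) = -2*y - 1.
  f_x(P) = 2, f_y(P) = -7 (gradient nonzero, so P is smooth).
Step 3: tangent line at P: 2·(x − 1) + -7·(y − 3) = 0.
Expanding: 2*x - 7*y + 19 = 0.


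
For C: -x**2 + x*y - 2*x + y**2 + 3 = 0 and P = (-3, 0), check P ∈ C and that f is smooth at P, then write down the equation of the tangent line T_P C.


Tangent line at P: 4*x - 3*y + 12 = 0.

Step 1: f(-3, 0) = 0, so P lies on C.
Step 2: partial derivatives
  f_x(x, y) = -2*x + y - 2, f_y(x, y) = x + 2*y.
  f_x(P) = 4, f_y(P) = -3 (gradient nonzero, so P is smooth).
Step 3: tangent line at P: 4·(x − -3) + -3·(y − 0) = 0.
Expanding: 4*x - 3*y + 12 = 0.


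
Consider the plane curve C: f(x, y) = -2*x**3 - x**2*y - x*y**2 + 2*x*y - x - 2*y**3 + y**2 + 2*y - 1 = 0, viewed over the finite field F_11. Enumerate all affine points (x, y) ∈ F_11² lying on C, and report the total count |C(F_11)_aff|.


Affine F_11-points: {(0, 1), (0, 6), (0, 10), (1, 6), (2, 9), (3, 5), (4, 8), (5, 1), (5, 3), (5, 5), (6, 5), (7, 6), (10, 8)}; count = 13.

For each of the 121 pairs (x, y) ∈ F_11², evaluate f(x, y) mod 11. Record the zeros.
  x = 0: [0↦10, 1↦0, 2↦2, 3↦4, 4↦5, 5↦4, 6↦0, 7↦3, 8↦1, 9↦4, 10↦0]  zeros at y ∈ {1, 6, 10}
  x = 1: [0↦7, 1↦8, 2↦8, 3↦6, 4↦1, 5↦3, 6↦0, 7↦2, 8↦8, 9↦6, 10↦6]  zeros at y ∈ {6}
  x = 2: [0↦3, 1↦2, 2↦9, 3↦1, 4↦10, 5↦2, 6↦9, 7↦8, 8↦9, 9↦0, 10↦2]  zeros at y ∈ {9}
  x = 3: [0↦8, 1↦3, 2↦4, 3↦10, 4↦9, 5↦0, 6↦4, 7↦9, 8↦3, 9↦7, 10↦9]  zeros at y ∈ {5}
  x = 4: [0↦10, 1↦10, 2↦3, 3↦10, 4↦8, 5↦7, 6↦6, 7↦4, 8↦0, 9↦4, 10↦4]  zeros at y ∈ {8}
  x = 5: [0↦8, 1↦0, 2↦5, 3↦0, 4↦6, 5↦0, 6↦3, 7↦3, 8↦10, 9↦1, 10↦8]  zeros at y ∈ {1, 3, 5}
  x = 6: [0↦1, 1↦5, 2↦9, 3↦1, 4↦2, 5↦0, 6↦5, 7↦5, 8↦10, 9↦8, 10↦9]  zeros at y ∈ {5}
  x = 7: [0↦10, 1↦2, 2↦3, 3↦1, 4↦6, 5↦6, 6↦0, 7↦9, 8↦10, 9↦2, 10↦6]  zeros at y ∈ {6}
  x = 8: [0↦1, 1↦1, 2↦8, 3↦10, 4↦6, 5↦6, 6↦9, 7↦3, 8↦9, 9↦4, 10↦9]  zeros at y ∈ ∅
  x = 9: [0↦6, 1↦1, 2↦1, 3↦5, 4↦1, 5↦10, 6↦9, 7↦8, 8↦6, 9↦2, 10↦6]  zeros at y ∈ ∅
  x = 10: [0↦2, 1↦1, 2↦3, 3↦7, 4↦1, 5↦6, 6↦10, 7↦1, 8↦0, 9↦6, 10↦7]  zeros at y ∈ {8}
Collecting zeros: affine points = {(0, 1), (0, 6), (0, 10), (1, 6), (2, 9), (3, 5), (4, 8), (5, 1), (5, 3), (5, 5), (6, 5), (7, 6), (10, 8)}.
Total count |C(F_11)_aff| = 13.


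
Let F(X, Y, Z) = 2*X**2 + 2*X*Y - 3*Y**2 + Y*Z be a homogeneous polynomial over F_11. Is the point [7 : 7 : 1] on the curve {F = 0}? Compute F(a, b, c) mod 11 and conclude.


F(7,7,1) ≡ 1 (mod 11); P is NOT on the curve.

Evaluate F(7, 7, 1) term-by-term (mod 11).
  2*X**2 ↦ 2·49·1·1 = 98
  2*X*Y ↦ 2·7·7·1 = 98
  -3*Y**2 ↦ -3·1·49·1 = -147
  Y*Z ↦ 1·1·7·1 = 7
Sum: F(7, 7, 1) = (98) + (98) + (-147) + (7) = 56.
Reducing mod 11: 56 ≡ 1 (mod 11).
Since F(a, b, c) ≡ 1 ≠ 0 (mod 11), P does NOT lie on the curve.


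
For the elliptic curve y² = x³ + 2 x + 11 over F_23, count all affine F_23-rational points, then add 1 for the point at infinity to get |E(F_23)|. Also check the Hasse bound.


Affine points = {(2, 0), (5, 10), (5, 13), (6, 3), (6, 20), (7, 0), (13, 7), (13, 16), (14, 0), (15, 9), (15, 14), (17, 6), (17, 17), (19, 10), (19, 13), (20, 1), (20, 22), (22, 10), (22, 13)}; affine count = 19; |E(F_23)| = 20.

Discriminant check: Δ ∝ 4a³ + 27b² = 4·2³ + 27·11² = 4·8 + 27·121 ≡ 10 (mod 23). Nonzero ⇒ E is nonsingular.
For each x ∈ F_23, compute rhs = x³ + 2·x + 11 mod 23, then count y ∈ F_23 with y² ≡ rhs.
  x = 0: rhs = 11, matching y values: none (0 points).
  x = 1: rhs = 14, matching y values: none (0 points).
  x = 2: rhs = 0, matching y values: 0 (1 points).
  x = 3: rhs = 21, matching y values: none (0 points).
  x = 4: rhs = 14, matching y values: none (0 points).
  x = 5: rhs = 8, matching y values: 10, 13 (2 points).
  x = 6: rhs = 9, matching y values: 3, 20 (2 points).
  x = 7: rhs = 0, matching y values: 0 (1 points).
  x = 8: rhs = 10, matching y values: none (0 points).
  x = 9: rhs = 22, matching y values: none (0 points).
  x = 10: rhs = 19, matching y values: none (0 points).
  x = 11: rhs = 7, matching y values: none (0 points).
  x = 12: rhs = 15, matching y values: none (0 points).
  x = 13: rhs = 3, matching y values: 7, 16 (2 points).
  x = 14: rhs = 0, matching y values: 0 (1 points).
  x = 15: rhs = 12, matching y values: 9, 14 (2 points).
  x = 16: rhs = 22, matching y values: none (0 points).
  x = 17: rhs = 13, matching y values: 6, 17 (2 points).
  x = 18: rhs = 14, matching y values: none (0 points).
  x = 19: rhs = 8, matching y values: 10, 13 (2 points).
  x = 20: rhs = 1, matching y values: 1, 22 (2 points).
  x = 21: rhs = 22, matching y values: none (0 points).
  x = 22: rhs = 8, matching y values: 10, 13 (2 points).
Total affine count: 19.
Full point count |E(F_23)| = 19 + 1 = 20.
Hasse bound: |20 − (23+1)| = |-4| = 4 ≤ 2√23 ≈ 9.5917 ✓.


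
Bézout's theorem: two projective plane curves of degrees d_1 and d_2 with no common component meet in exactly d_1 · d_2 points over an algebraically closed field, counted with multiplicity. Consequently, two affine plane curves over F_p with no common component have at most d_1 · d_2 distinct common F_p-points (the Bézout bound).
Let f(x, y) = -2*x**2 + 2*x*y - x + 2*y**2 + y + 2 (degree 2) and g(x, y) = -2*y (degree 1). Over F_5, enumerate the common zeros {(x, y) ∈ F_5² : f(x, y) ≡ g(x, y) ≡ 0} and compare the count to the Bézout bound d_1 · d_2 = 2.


Common zeros: ∅; count = 0; Bézout bound = 2.

deg(f) = 2, deg(g) = 1, so Bézout bound = 2.
Scan x ∈ F_5. For each x, list the y ∈ F_5 with f(x, y) ≡ 0 and those with g(x, y) ≡ 0 (mod 5); the common zeros in that column are the intersection.
  x = 0: f ≡ 0 at y ∈ {1}; g ≡ 0 at y ∈ {0}; common: ∅.
  x = 1: f ≡ 0 at y ∈ ∅; g ≡ 0 at y ∈ {0}; common: ∅.
  x = 2: f ≡ 0 at y ∈ {2, 3}; g ≡ 0 at y ∈ {0}; common: ∅.
  x = 3: f ≡ 0 at y ∈ {1, 3}; g ≡ 0 at y ∈ {0}; common: ∅.
  x = 4: f ≡ 0 at y ∈ ∅; g ≡ 0 at y ∈ {0}; common: ∅.
Collecting: common zeros = ∅, so the count is 0.
Comparison with the Bézout bound: 0 ≤ 2 = deg(f)·deg(g), as expected for curves with no common component (the affine F_5-count falls short of the bound because intersections may lie at infinity, over extension fields, or carry multiplicity).


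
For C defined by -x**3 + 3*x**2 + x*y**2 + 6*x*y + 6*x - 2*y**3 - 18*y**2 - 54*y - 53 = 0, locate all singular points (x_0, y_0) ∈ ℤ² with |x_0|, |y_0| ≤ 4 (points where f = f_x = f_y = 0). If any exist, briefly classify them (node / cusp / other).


Singular points: {(1, -3)}; classification: cusp.

Compute partial derivatives:
  f_x = -3*x**2 + 6*x + y**2 + 6*y + 6.
  f_y = 2*x*y + 6*x - 6*y**2 - 36*y - 54.
Scan x_0 ∈ {−4, ..., 4}. For each x_0, f_y(x_0, y) is a polynomial in y; find its integer roots y ∈ {−4, ..., 4}, then test f_x and f at those candidates.
  x = -4: f_y(-4, y) = -6*y**2 - 44*y - 78; vanishes at y ∈ {-3}. (-4, -3): f_x = -75 ≠ 0.
  x = -3: f_y(-3, y) = -6*y**2 - 42*y - 72; vanishes at y ∈ {-4, -3}. (-3, -4): f_x = -47 ≠ 0; (-3, -3): f_x = -48 ≠ 0.
  x = -2: f_y(-2, y) = -6*y**2 - 40*y - 66; vanishes at y ∈ {-3}. (-2, -3): f_x = -27 ≠ 0.
  x = -1: f_y(-1, y) = -6*y**2 - 38*y - 60; vanishes at y ∈ {-3}. (-1, -3): f_x = -12 ≠ 0.
  x = 0: f_y(0, y) = -6*y**2 - 36*y - 54; vanishes at y ∈ {-3}. (0, -3): f_x = -3 ≠ 0.
  x = 1: f_y(1, y) = -6*y**2 - 34*y - 48; vanishes at y ∈ {-3}. (1, -3): f_x = 0, f = 0 — SINGULAR.
  x = 2: f_y(2, y) = -6*y**2 - 32*y - 42; vanishes at y ∈ {-3}. (2, -3): f_x = -3 ≠ 0.
  x = 3: f_y(3, y) = -6*y**2 - 30*y - 36; vanishes at y ∈ {-3, -2}. (3, -3): f_x = -12 ≠ 0; (3, -2): f_x = -11 ≠ 0.
  x = 4: f_y(4, y) = -6*y**2 - 28*y - 30; vanishes at y ∈ {-3}. (4, -3): f_x = -27 ≠ 0.
Only singular point on the grid: (1, -3).
Classify: substitute x = 1 + u, y = -3 + v and expand: f = -u**3 + u*v**2 - 2*v**3 + v**2.
No constant or linear terms (consistent with a singular point). Quadratic part: v**2. Cubic part: -u**3 + u*v**2 - 2*v**3.
The quadratic part v**2 is a perfect square, so there is a single (double) tangent line v = 0, i.e. y = -3. Restricting the cubic part to that line (v = 0) leaves -u**3 ≠ 0, so f is not divisible by v and the branch is v² ≈ u**3 to lowest order — this is a cusp.
Classification: cusp.


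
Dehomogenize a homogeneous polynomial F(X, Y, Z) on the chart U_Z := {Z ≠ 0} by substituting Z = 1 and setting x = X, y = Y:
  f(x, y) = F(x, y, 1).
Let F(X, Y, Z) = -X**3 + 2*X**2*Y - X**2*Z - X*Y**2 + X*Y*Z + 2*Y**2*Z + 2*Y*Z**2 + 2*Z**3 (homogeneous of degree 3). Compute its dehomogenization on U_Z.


f(x, y) = -x**3 + 2*x**2*y - x**2 - x*y**2 + x*y + 2*y**2 + 2*y + 2

On U_Z we set Z = 1. Each monomial c·X^i·Y^j·Z^k in F becomes c·x^i·y^j·1^k = c·x^i·y^j.
Substituting Z = 1: F(X, Y, 1) = -x**3 + 2*x**2*y - x**2 - x*y**2 + x*y + 2*y**2 + 2*y + 2.
Note: deg(f) ≤ deg(F) = 3; strict inequality happens when F is divisible by Z (lost terms).


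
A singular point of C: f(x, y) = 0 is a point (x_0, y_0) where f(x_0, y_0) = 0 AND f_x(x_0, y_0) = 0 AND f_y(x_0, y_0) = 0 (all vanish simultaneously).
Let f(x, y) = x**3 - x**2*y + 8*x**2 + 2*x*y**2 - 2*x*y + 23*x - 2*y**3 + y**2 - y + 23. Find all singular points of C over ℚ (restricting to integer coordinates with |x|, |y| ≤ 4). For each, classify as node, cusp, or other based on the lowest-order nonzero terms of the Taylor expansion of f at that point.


Singular points: {(-3, -1)}; classification: cusp.

Compute partial derivatives:
  f_x = 3*x**2 - 2*x*y + 16*x + 2*y**2 - 2*y + 23.
  f_y = -x**2 + 4*x*y - 2*x - 6*y**2 + 2*y - 1.
Scan x_0 ∈ {−4, ..., 4}. For each x_0, f_y(x_0, y) is a polynomial in y; find its integer roots y ∈ {−4, ..., 4}, then test f_x and f at those candidates.
  x = -4: f_y(-4, y) = -6*y**2 - 14*y - 9; no integer root y with |y| ≤ 4.
  x = -3: f_y(-3, y) = -6*y**2 - 10*y - 4; vanishes at y ∈ {-1}. (-3, -1): f_x = 0, f = 0 — SINGULAR.
  x = -2: f_y(-2, y) = -6*y**2 - 6*y - 1; no integer root y with |y| ≤ 4.
  x = -1: f_y(-1, y) = -6*y**2 - 2*y; vanishes at y ∈ {0}. (-1, 0): f_x = 10 ≠ 0.
  x = 0: f_y(0, y) = -6*y**2 + 2*y - 1; no integer root y with |y| ≤ 4.
  x = 1: f_y(1, y) = -6*y**2 + 6*y - 4; no integer root y with |y| ≤ 4.
  x = 2: f_y(2, y) = -6*y**2 + 10*y - 9; no integer root y with |y| ≤ 4.
  x = 3: f_y(3, y) = -6*y**2 + 14*y - 16; no integer root y with |y| ≤ 4.
  x = 4: f_y(4, y) = -6*y**2 + 18*y - 25; no integer root y with |y| ≤ 4.
Only singular point on the grid: (-3, -1).
Classify: substitute x = -3 + u, y = -1 + v and expand: f = u**3 - u**2*v + 2*u*v**2 - 2*v**3 + v**2.
No constant or linear terms (consistent with a singular point). Quadratic part: v**2. Cubic part: u**3 - u**2*v + 2*u*v**2 - 2*v**3.
The quadratic part v**2 is a perfect square, so there is a single (double) tangent line v = 0, i.e. y = -1. Restricting the cubic part to that line (v = 0) leaves u**3 ≠ 0, so f is not divisible by v and the branch is v² ≈ -u**3 to lowest order — this is a cusp.
Classification: cusp.


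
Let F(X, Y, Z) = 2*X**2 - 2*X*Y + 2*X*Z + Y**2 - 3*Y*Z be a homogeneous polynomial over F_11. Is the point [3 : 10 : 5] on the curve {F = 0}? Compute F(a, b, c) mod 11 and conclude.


F(3,10,5) ≡ 4 (mod 11); P is NOT on the curve.

Evaluate F(3, 10, 5) term-by-term (mod 11).
  2*X**2 ↦ 2·9·1·1 = 18
  -2*X*Y ↦ -2·3·10·1 = -60
  2*X*Z ↦ 2·3·1·5 = 30
  Y**2 ↦ 1·1·100·1 = 100
  -3*Y*Z ↦ -3·1·10·5 = -150
Sum: F(3, 10, 5) = (18) + (-60) + (30) + (100) + (-150) = -62.
Reducing mod 11: -62 ≡ 4 (mod 11).
Since F(a, b, c) ≡ 4 ≠ 0 (mod 11), P does NOT lie on the curve.


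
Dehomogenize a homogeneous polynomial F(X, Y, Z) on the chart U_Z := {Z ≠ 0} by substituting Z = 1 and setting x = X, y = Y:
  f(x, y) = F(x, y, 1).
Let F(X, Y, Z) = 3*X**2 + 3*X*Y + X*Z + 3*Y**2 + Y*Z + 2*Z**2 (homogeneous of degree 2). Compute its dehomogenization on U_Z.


f(x, y) = 3*x**2 + 3*x*y + x + 3*y**2 + y + 2

On U_Z we set Z = 1. Each monomial c·X^i·Y^j·Z^k in F becomes c·x^i·y^j·1^k = c·x^i·y^j.
Substituting Z = 1: F(X, Y, 1) = 3*x**2 + 3*x*y + x + 3*y**2 + y + 2.
Note: deg(f) ≤ deg(F) = 2; strict inequality happens when F is divisible by Z (lost terms).


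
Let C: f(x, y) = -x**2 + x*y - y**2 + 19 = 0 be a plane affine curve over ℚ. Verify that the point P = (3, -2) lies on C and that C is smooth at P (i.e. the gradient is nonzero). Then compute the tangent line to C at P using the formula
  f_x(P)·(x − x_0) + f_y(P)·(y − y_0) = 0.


Tangent line at P: -8*x + 7*y + 38 = 0.

Step 1: f(3, -2) = 0, so P lies on C.
Step 2: partial derivatives
  f_x(x, y) = -2*x + y, f_y(x, y) = x - 2*y.
  f_x(P) = -8, f_y(P) = 7 (gradient nonzero, so P is smooth).
Step 3: tangent line at P: -8·(x − 3) + 7·(y − -2) = 0.
Expanding: -8*x + 7*y + 38 = 0.


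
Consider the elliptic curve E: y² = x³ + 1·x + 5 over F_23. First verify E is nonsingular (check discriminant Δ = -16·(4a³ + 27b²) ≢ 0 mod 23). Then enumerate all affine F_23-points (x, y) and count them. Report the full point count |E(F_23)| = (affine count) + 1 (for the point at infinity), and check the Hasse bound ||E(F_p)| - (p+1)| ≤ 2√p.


Affine points = {(3, 9), (3, 14), (4, 2), (4, 21), (10, 7), (10, 16), (11, 6), (11, 17), (14, 7), (14, 16), (16, 0), (17, 6), (17, 17), (18, 6), (18, 17), (19, 11), (19, 12), (21, 8), (21, 15), (22, 7), (22, 16)}; affine count = 21; |E(F_23)| = 22.

Discriminant check: Δ ∝ 4a³ + 27b² = 4·1³ + 27·5² = 4·1 + 27·25 ≡ 12 (mod 23). Nonzero ⇒ E is nonsingular.
For each x ∈ F_23, compute rhs = x³ + 1·x + 5 mod 23, then count y ∈ F_23 with y² ≡ rhs.
  x = 0: rhs = 5, matching y values: none (0 points).
  x = 1: rhs = 7, matching y values: none (0 points).
  x = 2: rhs = 15, matching y values: none (0 points).
  x = 3: rhs = 12, matching y values: 9, 14 (2 points).
  x = 4: rhs = 4, matching y values: 2, 21 (2 points).
  x = 5: rhs = 20, matching y values: none (0 points).
  x = 6: rhs = 20, matching y values: none (0 points).
  x = 7: rhs = 10, matching y values: none (0 points).
  x = 8: rhs = 19, matching y values: none (0 points).
  x = 9: rhs = 7, matching y values: none (0 points).
  x = 10: rhs = 3, matching y values: 7, 16 (2 points).
  x = 11: rhs = 13, matching y values: 6, 17 (2 points).
  x = 12: rhs = 20, matching y values: none (0 points).
  x = 13: rhs = 7, matching y values: none (0 points).
  x = 14: rhs = 3, matching y values: 7, 16 (2 points).
  x = 15: rhs = 14, matching y values: none (0 points).
  x = 16: rhs = 0, matching y values: 0 (1 points).
  x = 17: rhs = 13, matching y values: 6, 17 (2 points).
  x = 18: rhs = 13, matching y values: 6, 17 (2 points).
  x = 19: rhs = 6, matching y values: 11, 12 (2 points).
  x = 20: rhs = 21, matching y values: none (0 points).
  x = 21: rhs = 18, matching y values: 8, 15 (2 points).
  x = 22: rhs = 3, matching y values: 7, 16 (2 points).
Total affine count: 21.
Full point count |E(F_23)| = 21 + 1 = 22.
Hasse bound: |22 − (23+1)| = |-2| = 2 ≤ 2√23 ≈ 9.5917 ✓.


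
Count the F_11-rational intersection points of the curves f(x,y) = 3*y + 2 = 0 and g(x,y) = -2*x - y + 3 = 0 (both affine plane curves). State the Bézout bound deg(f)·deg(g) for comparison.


Common zeros: {(0, 3)}; count = 1; Bézout bound = 1.

deg(f) = 1, deg(g) = 1, so Bézout bound = 1.
Scan x ∈ F_11. For each x, list the y ∈ F_11 with f(x, y) ≡ 0 and those with g(x, y) ≡ 0 (mod 11); the common zeros in that column are the intersection.
  x = 0: f ≡ 0 at y ∈ {3}; g ≡ 0 at y ∈ {3}; common: {3}.
  x = 1: f ≡ 0 at y ∈ {3}; g ≡ 0 at y ∈ {1}; common: ∅.
  x = 2: f ≡ 0 at y ∈ {3}; g ≡ 0 at y ∈ {10}; common: ∅.
  x = 3: f ≡ 0 at y ∈ {3}; g ≡ 0 at y ∈ {8}; common: ∅.
  x = 4: f ≡ 0 at y ∈ {3}; g ≡ 0 at y ∈ {6}; common: ∅.
  x = 5: f ≡ 0 at y ∈ {3}; g ≡ 0 at y ∈ {4}; common: ∅.
  x = 6: f ≡ 0 at y ∈ {3}; g ≡ 0 at y ∈ {2}; common: ∅.
  x = 7: f ≡ 0 at y ∈ {3}; g ≡ 0 at y ∈ {0}; common: ∅.
  x = 8: f ≡ 0 at y ∈ {3}; g ≡ 0 at y ∈ {9}; common: ∅.
  x = 9: f ≡ 0 at y ∈ {3}; g ≡ 0 at y ∈ {7}; common: ∅.
  x = 10: f ≡ 0 at y ∈ {3}; g ≡ 0 at y ∈ {5}; common: ∅.
Collecting: common zeros = {(0, 3)}, so the count is 1.
Comparison with the Bézout bound: 1 ≤ 1 = deg(f)·deg(g), as expected for curves with no common component (the bound is attained).


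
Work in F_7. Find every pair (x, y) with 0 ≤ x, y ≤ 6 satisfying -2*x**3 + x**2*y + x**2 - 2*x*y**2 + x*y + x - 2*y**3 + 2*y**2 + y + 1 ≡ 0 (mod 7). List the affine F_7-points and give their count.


Affine F_7-points: {(0, 4), (1, 6), (3, 6), (4, 2), (5, 3)}; count = 5.

For each of the 49 pairs (x, y) ∈ F_7², evaluate f(x, y) mod 7. Record the zeros.
  x = 0: [0↦1, 1↦2, 2↦2, 3↦3, 4↦0, 5↦2, 6↦4]  zeros at y ∈ {4}
  x = 1: [0↦1, 1↦2, 2↦5, 3↦5, 4↦4, 5↦4, 6↦0]  zeros at y ∈ {6}
  x = 2: [0↦5, 1↦1, 2↦2, 3↦3, 4↦6, 5↦6, 6↦5]  zeros at y ∈ ∅
  x = 3: [0↦1, 1↦1, 2↦2, 3↦6, 4↦1, 5↦3, 6↦0]  zeros at y ∈ {6}
  x = 4: [0↦5, 1↦4, 2↦0, 3↦2, 4↦5, 5↦4, 6↦1]  zeros at y ∈ {2}
  x = 5: [0↦5, 1↦5, 2↦5, 3↦0, 4↦6, 5↦4, 6↦3]  zeros at y ∈ {3}
  x = 6: [0↦3, 1↦6, 2↦5, 3↦2, 4↦6, 5↦5, 6↦1]  zeros at y ∈ ∅
Collecting zeros: affine points = {(0, 4), (1, 6), (3, 6), (4, 2), (5, 3)}.
Total count |C(F_7)_aff| = 5.


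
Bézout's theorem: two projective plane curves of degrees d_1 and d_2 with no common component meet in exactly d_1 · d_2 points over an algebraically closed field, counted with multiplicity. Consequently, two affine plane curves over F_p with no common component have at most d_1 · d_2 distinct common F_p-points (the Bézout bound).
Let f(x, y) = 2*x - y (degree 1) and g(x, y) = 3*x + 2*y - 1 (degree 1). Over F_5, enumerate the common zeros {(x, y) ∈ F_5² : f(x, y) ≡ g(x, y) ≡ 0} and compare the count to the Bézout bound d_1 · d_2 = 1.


Common zeros: {(3, 1)}; count = 1; Bézout bound = 1.

deg(f) = 1, deg(g) = 1, so Bézout bound = 1.
Scan x ∈ F_5. For each x, list the y ∈ F_5 with f(x, y) ≡ 0 and those with g(x, y) ≡ 0 (mod 5); the common zeros in that column are the intersection.
  x = 0: f ≡ 0 at y ∈ {0}; g ≡ 0 at y ∈ {3}; common: ∅.
  x = 1: f ≡ 0 at y ∈ {2}; g ≡ 0 at y ∈ {4}; common: ∅.
  x = 2: f ≡ 0 at y ∈ {4}; g ≡ 0 at y ∈ {0}; common: ∅.
  x = 3: f ≡ 0 at y ∈ {1}; g ≡ 0 at y ∈ {1}; common: {1}.
  x = 4: f ≡ 0 at y ∈ {3}; g ≡ 0 at y ∈ {2}; common: ∅.
Collecting: common zeros = {(3, 1)}, so the count is 1.
Comparison with the Bézout bound: 1 ≤ 1 = deg(f)·deg(g), as expected for curves with no common component (the bound is attained).


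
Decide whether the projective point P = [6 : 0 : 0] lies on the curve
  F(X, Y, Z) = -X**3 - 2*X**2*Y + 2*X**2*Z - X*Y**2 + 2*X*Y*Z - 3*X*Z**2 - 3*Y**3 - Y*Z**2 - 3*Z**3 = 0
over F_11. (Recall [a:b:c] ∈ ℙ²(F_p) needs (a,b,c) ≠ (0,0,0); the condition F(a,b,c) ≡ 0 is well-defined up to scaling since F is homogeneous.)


F(6,0,0) ≡ 4 (mod 11); P is NOT on the curve.

Evaluate F(6, 0, 0) term-by-term (mod 11).
  -X**3 ↦ -1·216·1·1 = -216
  -2*X**2*Y ↦ -2·36·0·1 = 0
  2*X**2*Z ↦ 2·36·1·0 = 0
  -X*Y**2 ↦ -1·6·0·1 = 0
  2*X*Y*Z ↦ 2·6·0·0 = 0
  -3*X*Z**2 ↦ -3·6·1·0 = 0
  -3*Y**3 ↦ -3·1·0·1 = 0
  -Y*Z**2 ↦ -1·1·0·0 = 0
  -3*Z**3 ↦ -3·1·1·0 = 0
Sum: F(6, 0, 0) = (-216) + (0) + (0) + (0) + (0) + (0) + (0) + (0) + (0) = -216.
Reducing mod 11: -216 ≡ 4 (mod 11).
Since F(a, b, c) ≡ 4 ≠ 0 (mod 11), P does NOT lie on the curve.


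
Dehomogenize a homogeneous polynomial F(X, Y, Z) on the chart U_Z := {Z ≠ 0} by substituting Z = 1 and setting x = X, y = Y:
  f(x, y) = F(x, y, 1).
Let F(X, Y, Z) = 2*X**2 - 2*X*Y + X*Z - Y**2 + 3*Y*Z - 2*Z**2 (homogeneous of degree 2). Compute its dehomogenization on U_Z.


f(x, y) = 2*x**2 - 2*x*y + x - y**2 + 3*y - 2

On U_Z we set Z = 1. Each monomial c·X^i·Y^j·Z^k in F becomes c·x^i·y^j·1^k = c·x^i·y^j.
Substituting Z = 1: F(X, Y, 1) = 2*x**2 - 2*x*y + x - y**2 + 3*y - 2.
Note: deg(f) ≤ deg(F) = 2; strict inequality happens when F is divisible by Z (lost terms).


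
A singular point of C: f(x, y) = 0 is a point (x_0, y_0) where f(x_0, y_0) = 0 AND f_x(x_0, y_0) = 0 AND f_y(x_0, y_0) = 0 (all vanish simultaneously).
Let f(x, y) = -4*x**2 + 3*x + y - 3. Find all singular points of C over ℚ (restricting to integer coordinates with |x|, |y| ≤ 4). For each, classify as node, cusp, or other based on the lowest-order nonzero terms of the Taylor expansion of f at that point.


No singular points in the scanned grid; C is smooth there.

Compute partial derivatives:
  f_x = 3 - 8*x.
  f_y = 1.
f_y = 1 is a nonzero constant, so f_y never vanishes: no point (x, y) can satisfy f = f_x = f_y = 0. In particular no (x, y) ∈ {−4, ..., 4}² is singular; the curve is smooth.


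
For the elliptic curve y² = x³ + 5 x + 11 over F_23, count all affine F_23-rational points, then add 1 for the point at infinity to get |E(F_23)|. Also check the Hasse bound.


Affine points = {(2, 11), (2, 12), (4, 7), (4, 16), (5, 0), (6, 2), (6, 21), (9, 7), (9, 16), (10, 7), (10, 16), (16, 1), (16, 22), (17, 8), (17, 15), (21, 4), (21, 19)}; affine count = 17; |E(F_23)| = 18.

Discriminant check: Δ ∝ 4a³ + 27b² = 4·5³ + 27·11² = 4·125 + 27·121 ≡ 18 (mod 23). Nonzero ⇒ E is nonsingular.
For each x ∈ F_23, compute rhs = x³ + 5·x + 11 mod 23, then count y ∈ F_23 with y² ≡ rhs.
  x = 0: rhs = 11, matching y values: none (0 points).
  x = 1: rhs = 17, matching y values: none (0 points).
  x = 2: rhs = 6, matching y values: 11, 12 (2 points).
  x = 3: rhs = 7, matching y values: none (0 points).
  x = 4: rhs = 3, matching y values: 7, 16 (2 points).
  x = 5: rhs = 0, matching y values: 0 (1 points).
  x = 6: rhs = 4, matching y values: 2, 21 (2 points).
  x = 7: rhs = 21, matching y values: none (0 points).
  x = 8: rhs = 11, matching y values: none (0 points).
  x = 9: rhs = 3, matching y values: 7, 16 (2 points).
  x = 10: rhs = 3, matching y values: 7, 16 (2 points).
  x = 11: rhs = 17, matching y values: none (0 points).
  x = 12: rhs = 5, matching y values: none (0 points).
  x = 13: rhs = 19, matching y values: none (0 points).
  x = 14: rhs = 19, matching y values: none (0 points).
  x = 15: rhs = 11, matching y values: none (0 points).
  x = 16: rhs = 1, matching y values: 1, 22 (2 points).
  x = 17: rhs = 18, matching y values: 8, 15 (2 points).
  x = 18: rhs = 22, matching y values: none (0 points).
  x = 19: rhs = 19, matching y values: none (0 points).
  x = 20: rhs = 15, matching y values: none (0 points).
  x = 21: rhs = 16, matching y values: 4, 19 (2 points).
  x = 22: rhs = 5, matching y values: none (0 points).
Total affine count: 17.
Full point count |E(F_23)| = 17 + 1 = 18.
Hasse bound: |18 − (23+1)| = |-6| = 6 ≤ 2√23 ≈ 9.5917 ✓.


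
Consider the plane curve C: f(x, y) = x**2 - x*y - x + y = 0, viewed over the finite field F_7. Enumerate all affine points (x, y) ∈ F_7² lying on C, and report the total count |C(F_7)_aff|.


Affine F_7-points: {(0, 0), (1, 0), (1, 1), (1, 2), (1, 3), (1, 4), (1, 5), (1, 6), (2, 2), (3, 3), (4, 4), (5, 5), (6, 6)}; count = 13.

For each of the 49 pairs (x, y) ∈ F_7², evaluate f(x, y) mod 7. Record the zeros.
  x = 0: [0↦0, 1↦1, 2↦2, 3↦3, 4↦4, 5↦5, 6↦6]  zeros at y ∈ {0}
  x = 1: [0↦0, 1↦0, 2↦0, 3↦0, 4↦0, 5↦0, 6↦0]  zeros at y ∈ {0, 1, 2, 3, 4, 5, 6}
  x = 2: [0↦2, 1↦1, 2↦0, 3↦6, 4↦5, 5↦4, 6↦3]  zeros at y ∈ {2}
  x = 3: [0↦6, 1↦4, 2↦2, 3↦0, 4↦5, 5↦3, 6↦1]  zeros at y ∈ {3}
  x = 4: [0↦5, 1↦2, 2↦6, 3↦3, 4↦0, 5↦4, 6↦1]  zeros at y ∈ {4}
  x = 5: [0↦6, 1↦2, 2↦5, 3↦1, 4↦4, 5↦0, 6↦3]  zeros at y ∈ {5}
  x = 6: [0↦2, 1↦4, 2↦6, 3↦1, 4↦3, 5↦5, 6↦0]  zeros at y ∈ {6}
Collecting zeros: affine points = {(0, 0), (1, 0), (1, 1), (1, 2), (1, 3), (1, 4), (1, 5), (1, 6), (2, 2), (3, 3), (4, 4), (5, 5), (6, 6)}.
Total count |C(F_7)_aff| = 13.


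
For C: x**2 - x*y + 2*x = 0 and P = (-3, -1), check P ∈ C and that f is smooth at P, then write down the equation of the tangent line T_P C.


Tangent line at P: -3*x + 3*y - 6 = 0.

Step 1: f(-3, -1) = 0, so P lies on C.
Step 2: partial derivatives
  f_x(x, y) = 2*x - y + 2, f_y(x, y) = -x.
  f_x(P) = -3, f_y(P) = 3 (gradient nonzero, so P is smooth).
Step 3: tangent line at P: -3·(x − -3) + 3·(y − -1) = 0.
Expanding: -3*x + 3*y - 6 = 0.


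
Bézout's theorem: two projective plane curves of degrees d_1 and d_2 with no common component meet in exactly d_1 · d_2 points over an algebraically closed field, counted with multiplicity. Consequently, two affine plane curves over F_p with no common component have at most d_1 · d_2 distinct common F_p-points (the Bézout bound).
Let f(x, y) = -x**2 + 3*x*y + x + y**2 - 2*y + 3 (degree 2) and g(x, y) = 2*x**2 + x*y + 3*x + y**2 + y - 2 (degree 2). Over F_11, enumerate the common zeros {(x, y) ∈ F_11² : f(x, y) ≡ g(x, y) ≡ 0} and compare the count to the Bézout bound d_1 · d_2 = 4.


Common zeros: {(0, 9), (8, 8)}; count = 2; Bézout bound = 4.

deg(f) = 2, deg(g) = 2, so Bézout bound = 4.
Scan x ∈ F_11. For each x, list the y ∈ F_11 with f(x, y) ≡ 0 and those with g(x, y) ≡ 0 (mod 11); the common zeros in that column are the intersection.
  x = 0: f ≡ 0 at y ∈ {4, 9}; g ≡ 0 at y ∈ {1, 9}; common: {9}.
  x = 1: f ≡ 0 at y ∈ {5}; g ≡ 0 at y ∈ {2, 7}; common: ∅.
  x = 2: f ≡ 0 at y ∈ {3, 4}; g ≡ 0 at y ∈ {2, 6}; common: ∅.
  x = 3: f ≡ 0 at y ∈ ∅; g ≡ 0 at y ∈ {8, 10}; common: ∅.
  x = 4: f ≡ 0 at y ∈ {5, 7}; g ≡ 0 at y ∈ {3}; common: ∅.
  x = 5: f ≡ 0 at y ∈ ∅; g ≡ 0 at y ∈ {7, 9}; common: ∅.
  x = 6: f ≡ 0 at y ∈ {8, 9}; g ≡ 0 at y ∈ {0, 4}; common: ∅.
  x = 7: f ≡ 0 at y ∈ {7}; g ≡ 0 at y ∈ {4, 10}; common: ∅.
  x = 8: f ≡ 0 at y ∈ {3, 8}; g ≡ 0 at y ∈ {5, 8}; common: {8}.
  x = 9: f ≡ 0 at y ∈ ∅; g ≡ 0 at y ∈ {0, 1}; common: ∅.
  x = 10: f ≡ 0 at y ∈ ∅; g ≡ 0 at y ∈ {5, 6}; common: ∅.
Collecting: common zeros = {(0, 9), (8, 8)}, so the count is 2.
Comparison with the Bézout bound: 2 ≤ 4 = deg(f)·deg(g), as expected for curves with no common component (the affine F_11-count falls short of the bound because intersections may lie at infinity, over extension fields, or carry multiplicity).


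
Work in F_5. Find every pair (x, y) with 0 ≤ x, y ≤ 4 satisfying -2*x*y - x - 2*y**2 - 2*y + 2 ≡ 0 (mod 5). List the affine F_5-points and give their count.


Affine F_5-points: {(0, 2), (1, 1), (1, 2), (2, 0), (2, 2), (3, 2), (3, 4), (4, 2), (4, 3)}; count = 9.

For each of the 25 pairs (x, y) ∈ F_5², evaluate f(x, y) mod 5. Record the zeros.
  x = 0: [0↦2, 1↦3, 2↦0, 3↦3, 4↦2]  zeros at y ∈ {2}
  x = 1: [0↦1, 1↦0, 2↦0, 3↦1, 4↦3]  zeros at y ∈ {1, 2}
  x = 2: [0↦0, 1↦2, 2↦0, 3↦4, 4↦4]  zeros at y ∈ {0, 2}
  x = 3: [0↦4, 1↦4, 2↦0, 3↦2, 4↦0]  zeros at y ∈ {2, 4}
  x = 4: [0↦3, 1↦1, 2↦0, 3↦0, 4↦1]  zeros at y ∈ {2, 3}
Collecting zeros: affine points = {(0, 2), (1, 1), (1, 2), (2, 0), (2, 2), (3, 2), (3, 4), (4, 2), (4, 3)}.
Total count |C(F_5)_aff| = 9.
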